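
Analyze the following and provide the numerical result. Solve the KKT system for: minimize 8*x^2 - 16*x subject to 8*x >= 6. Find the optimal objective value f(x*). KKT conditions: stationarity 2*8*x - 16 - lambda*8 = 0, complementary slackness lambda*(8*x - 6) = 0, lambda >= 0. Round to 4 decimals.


Step 1: Try lambda = 0 (constraint inactive).
Stationarity: 2*8*x - 16 = 0
x* = 16/(2*8) = 1.0
Check constraint: 8*1.0 = 8.0 >= 6 -- satisfied.
Step 2: Compute optimal value.
f(x*) = 8*1.0^2 - 16*1.0 = -8.0


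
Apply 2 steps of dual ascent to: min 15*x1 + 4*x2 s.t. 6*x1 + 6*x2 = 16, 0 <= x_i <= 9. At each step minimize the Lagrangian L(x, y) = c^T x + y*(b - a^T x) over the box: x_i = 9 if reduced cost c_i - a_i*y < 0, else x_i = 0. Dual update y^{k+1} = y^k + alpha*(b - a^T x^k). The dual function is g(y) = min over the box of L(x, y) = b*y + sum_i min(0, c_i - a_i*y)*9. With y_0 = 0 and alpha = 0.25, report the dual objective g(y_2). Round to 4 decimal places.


Dual ascent for LP: min 15*x1 + 4*x2, 6*x1 + 6*x2 = 16, 0 <= x_i <= 9
Step 1: y^k = 0.0, reduced costs: (15.0, 4.0)
  x^k = (0.0, 0.0), subgradient = b - a^T x = 16.0
  y^{k+1} = 0.0 + 0.25*16.0 = 4.0
Step 2: y^k = 4.0, reduced costs: (-9.0, -20.0)
  x^k = (9.0, 9.0), subgradient = b - a^T x = -92.0
  y^{k+1} = 4.0 + 0.25*-92.0 = -19.0
Dual objective at y_2 = -19.0: reduced costs (129.0, 118.0), box minimizer x = (0.0, 0.0)
g(y_2) = b*y + (c1 - a1*y)*x1 + (c2 - a2*y)*x2 = 16*(-19.0) + 129.0*0.0 + 118.0*0.0 = -304.0 + 0.0 + 0.0 = -304.0


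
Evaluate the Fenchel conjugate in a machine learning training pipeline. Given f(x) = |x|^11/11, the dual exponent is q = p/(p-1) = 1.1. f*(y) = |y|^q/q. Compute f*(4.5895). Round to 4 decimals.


The conjugate exponent q satisfies 1/p + 1/q = 1.
p = 11, so q = 11/(11 - 1) = 1.1
|y|^q = 4.5895^1.1 = 5.3449
f*(4.5895) = 5.3449 / 1.1 = 4.859


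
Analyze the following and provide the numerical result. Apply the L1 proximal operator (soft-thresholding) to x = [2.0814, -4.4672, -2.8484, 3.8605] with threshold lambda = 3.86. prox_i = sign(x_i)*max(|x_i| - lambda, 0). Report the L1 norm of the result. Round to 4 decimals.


Soft-thresholding with lambda = 3.86:
prox(2.0814) = sign(2.0814)*max(|2.0814| - 3.86, 0) = 0.0
prox(-4.4672) = sign(-4.4672)*max(|-4.4672| - 3.86, 0) = -0.6072
prox(-2.8484) = sign(-2.8484)*max(|-2.8484| - 3.86, 0) = 0.0
prox(3.8605) = sign(3.8605)*max(|3.8605| - 3.86, 0) = 0.0005
prox(x) = [0.0, -0.6072, 0.0, 0.0005]
||prox(x)||_1 = 0.0 + 0.6072 + 0.0 + 0.0005 = 0.6077


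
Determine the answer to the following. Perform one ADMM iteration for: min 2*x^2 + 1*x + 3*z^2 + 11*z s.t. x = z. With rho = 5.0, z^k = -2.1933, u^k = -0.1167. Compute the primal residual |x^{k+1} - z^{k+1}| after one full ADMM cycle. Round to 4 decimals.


ADMM iteration with rho = 5.0, z^k = -2.1933, u^k = -0.1167
Step 1: x-update.
Minimize 2*x^2 + 1*x + (5.0/2)*(x + 2.1933 - 0.1167)^2
FOC: (2*2 + 5.0)*x = -1 + 5.0*(-2.1933 + 0.1167)
x^{k+1} = -1.2648
Step 2: z-update.
Minimize 3*z^2 + 11*z + (5.0/2)*(-1.2648 - z - 0.1167)^2
FOC: (2*3 + 5.0)*z = -11 + 5.0*(-1.2648 - 0.1167)
z^{k+1} = -1.6279
Step 3: u-update.
u^{k+1} = -0.1167 - 1.2648 + 1.6279 = 0.2465
Step 4: Primal residual = |-1.2648 + 1.6279| = 0.3632


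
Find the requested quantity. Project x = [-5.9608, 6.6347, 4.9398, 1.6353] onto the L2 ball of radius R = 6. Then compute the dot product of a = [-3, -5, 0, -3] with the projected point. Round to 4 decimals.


Step 1: Compute ||x|| (intermediates to 6 decimals).
||x|| = sqrt((-5.9608)^2 + 6.6347^2 + 4.9398^2 + 1.6353^2) = 10.325997
Step 2: Project.
Since ||x|| > R, scale = R/||x|| = 6/10.325997 = 0.581058, proj(x) = scale * x
proj(x) = [-3.463571, 3.855146, 2.87031, 0.950204]
Step 3: Dot product.
a^T * proj(x) = -3*(-3.463571) - 5*3.855146 + 0*2.87031 - 3*0.950204 = -11.7356


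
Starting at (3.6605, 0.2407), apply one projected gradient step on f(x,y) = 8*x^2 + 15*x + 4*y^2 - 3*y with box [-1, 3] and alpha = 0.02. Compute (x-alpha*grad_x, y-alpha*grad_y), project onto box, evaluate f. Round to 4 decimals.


Step 1: Compute gradient at (3.6605, 0.2407).
grad_x = 2*8*3.6605 + 15 = 73.568
grad_y = 2*4*0.2407 - 3 = -1.0744
Step 2: Gradient step.
x_raw = 3.6605 - 0.02*73.568 = 2.1891
y_raw = 0.2407 - 0.02*-1.0744 = 0.2622
Step 3: Project onto [-1, 3].
x_proj = clip(2.1891) = 2.1891
y_proj = clip(0.2622) = 0.2622
Step 4: Evaluate f.
f(2.1891, 0.2622) = 70.6642


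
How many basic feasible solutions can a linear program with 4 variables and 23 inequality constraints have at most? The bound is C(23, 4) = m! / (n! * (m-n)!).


Each vertex corresponds to some choice of n active constraints out of m, so the number of vertices is at most C(m, n) = m! / (n!(m-n)!).
m = 23, n = 4
Numerator: 23 * 22 * 21 * 20
Denominator: 4! = 24
C(23, 4) = 8855


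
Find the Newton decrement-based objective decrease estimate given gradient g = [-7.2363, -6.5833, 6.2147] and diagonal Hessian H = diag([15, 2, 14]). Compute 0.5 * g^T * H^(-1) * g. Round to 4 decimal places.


Step 1: H is diagonal, so H^(-1) * g = [-0.4824, -3.2917, 0.4439].
Step 2: g^T H^(-1) g = sum_i g_i^2 / H_ii
  = (-7.2363)^2/15 + (-6.5833)^2/2 + (6.2147)^2/14
  = 3.4909 + 21.6699 + 2.7587 = 27.9196
Step 3: Objective decrease = 0.5 * g^T H^(-1) g = 13.9598


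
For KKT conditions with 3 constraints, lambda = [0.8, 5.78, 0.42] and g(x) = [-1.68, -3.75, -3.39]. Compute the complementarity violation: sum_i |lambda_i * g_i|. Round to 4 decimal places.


KKT complementary slackness check:
lambda_1 * g_1 = 0.8 * -1.68 = -1.344
lambda_2 * g_2 = 5.78 * -3.75 = -21.675
lambda_3 * g_3 = 0.42 * -3.39 = -1.4238
Total violation = 1.344 + 21.675 + 1.4238 = 24.4428


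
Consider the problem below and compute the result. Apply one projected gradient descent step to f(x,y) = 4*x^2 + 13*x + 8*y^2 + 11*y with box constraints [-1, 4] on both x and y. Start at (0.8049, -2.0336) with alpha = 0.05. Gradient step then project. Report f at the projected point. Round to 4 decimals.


Step 1: Compute gradient at (0.8049, -2.0336).
grad_x = 2*4*0.8049 + 13 = 19.4392
grad_y = 2*8*-2.0336 + 11 = -21.5376
Step 2: Gradient step.
x_raw = 0.8049 - 0.05*19.4392 = -0.1671
y_raw = -2.0336 - 0.05*-21.5376 = -0.9567
Step 3: Project onto [-1, 4].
x_proj = clip(-0.1671) = -0.1671
y_proj = clip(-0.9567) = -0.9567
Step 4: Evaluate f.
f(-0.1671, -0.9567) = -5.2616


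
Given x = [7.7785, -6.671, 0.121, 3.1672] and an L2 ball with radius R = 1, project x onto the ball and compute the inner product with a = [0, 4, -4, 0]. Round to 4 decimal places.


Step 1: Compute ||x|| (intermediates to 6 decimals).
||x|| = sqrt(7.7785^2 + (-6.671)^2 + 0.121^2 + 3.1672^2) = 10.726281
Step 2: Project.
Since ||x|| > R, scale = R/||x|| = 1/10.726281 = 0.093229, proj(x) = scale * x
proj(x) = [0.725182, -0.621931, 0.011281, 0.295275]
Step 3: Dot product.
a^T * proj(x) = 0*0.725182 + 4*(-0.621931) - 4*0.011281 + 0*0.295275 = -2.5328


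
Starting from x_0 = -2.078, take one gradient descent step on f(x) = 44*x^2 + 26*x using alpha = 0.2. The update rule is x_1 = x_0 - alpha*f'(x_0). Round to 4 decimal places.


We compute the gradient at x_0 and apply the update.
f'(x) = 88*x + 26
f'(-2.078) = 88*-2.078 + 26 = -156.864
x_1 = -2.078 - 0.2*-156.864 = 29.2948


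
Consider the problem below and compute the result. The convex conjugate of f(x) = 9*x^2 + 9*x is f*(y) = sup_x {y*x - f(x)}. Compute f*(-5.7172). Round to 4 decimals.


f*(y) = sup_x {y*x - a*x^2 - b*x} = sup_x {(y-b)*x - a*x^2}
FOC: (y - b) - 2a*x = 0 => x* = (y - b)/(2a)
x* = (-5.7172 - 9)/(2*9) = -0.8176
f*(-5.7172) = (y-b)^2/(4a) = (-5.7172 - 9)^2/(4*9)
= 216.596/36 = 6.0166


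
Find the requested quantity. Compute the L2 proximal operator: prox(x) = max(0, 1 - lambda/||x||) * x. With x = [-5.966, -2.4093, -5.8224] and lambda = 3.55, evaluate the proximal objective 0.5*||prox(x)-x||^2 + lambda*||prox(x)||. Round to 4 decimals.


Step 1: Compute ||x||.
||x|| = 8.6775
Step 2: Compute scaling factor.
scale = max(0, 1 - 3.55/8.6775) = 0.5909
Step 3: prox(x) = [-3.5253, -1.4236, -3.4404]
||prox(x)|| = 5.1275
Step 4: Proximal objective.
0.5*||prox-x||^2 = 6.3013
lambda*||prox|| = 18.2026
Total = 24.5037


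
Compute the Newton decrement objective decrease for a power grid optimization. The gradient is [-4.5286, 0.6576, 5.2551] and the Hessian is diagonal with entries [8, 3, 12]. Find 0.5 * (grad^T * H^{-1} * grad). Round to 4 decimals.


Step 1: H is diagonal, so H^(-1) * g = [-0.5661, 0.2192, 0.4379].
Step 2: g^T H^(-1) g = sum_i g_i^2 / H_ii
  = (-4.5286)^2/8 + (0.6576)^2/3 + (5.2551)^2/12
  = 2.5635 + 0.1441 + 2.3013 = 5.009
Step 3: Objective decrease = 0.5 * g^T H^(-1) g = 2.5045


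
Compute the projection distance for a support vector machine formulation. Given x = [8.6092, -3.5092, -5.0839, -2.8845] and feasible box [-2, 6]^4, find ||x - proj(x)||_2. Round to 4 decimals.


Project each component onto [-2, 6].
clip(8.6092) = 6.0, clip(-3.5092) = -2.0, clip(-5.0839) = -2.0, clip(-2.8845) = -2.0
Projection = [6.0, -2.0, -2.0, -2.0]
Squared diffs: [6.8079, 2.2777, 9.5104, 0.7823]
Distance = sqrt(19.3783) = 4.4021


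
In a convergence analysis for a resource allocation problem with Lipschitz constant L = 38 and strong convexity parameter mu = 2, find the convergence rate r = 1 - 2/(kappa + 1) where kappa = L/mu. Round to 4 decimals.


Step 1: Compute the condition number.
kappa = L/mu = 38/2 = 19.0
Step 2: Compute the convergence rate.
r = 1 - 2/(kappa + 1) = 1 - 2*mu/(L + mu) = (L - mu)/(L + mu) = 36/40 = 0.9


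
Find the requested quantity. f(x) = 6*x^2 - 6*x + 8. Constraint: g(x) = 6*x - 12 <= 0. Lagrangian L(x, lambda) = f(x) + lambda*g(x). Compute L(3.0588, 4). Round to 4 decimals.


Step 1: Evaluate f(x).
f(3.0588) = 6*3.0588^2 - 6*3.0588 + 8 = 45.7847
Step 2: Evaluate g(x).
g(3.0588) = 6*3.0588 - 12 = 6.3528
Step 3: Compute Lagrangian.
L = 45.7847 + 4*6.3528 = 71.1959


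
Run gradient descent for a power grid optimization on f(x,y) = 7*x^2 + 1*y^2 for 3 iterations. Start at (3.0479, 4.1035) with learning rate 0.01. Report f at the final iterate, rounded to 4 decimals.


Gradient descent on f(x,y) = 7*x^2 + 1*y^2.
Starting point: (3.0479, 4.1035), alpha = 0.01
Step 1: grad_x = 2*7*3.0479 = 42.6706, grad_y = 2*1*4.1035 = 8.207
  x_1 = 3.0479 - 0.01*42.6706 = 2.6212
  y_1 = 4.1035 - 0.01*8.207 = 4.0214
Step 2: grad_x = 2*7*2.6212 = 36.6967, grad_y = 2*1*4.0214 = 8.0429
  x_2 = 2.6212 - 0.01*36.6967 = 2.2542
  y_2 = 4.0214 - 0.01*8.0429 = 3.941
Step 3: grad_x = 2*7*2.2542 = 31.5592, grad_y = 2*1*3.941 = 7.882
  x_3 = 2.2542 - 0.01*31.5592 = 1.9386
  y_3 = 3.941 - 0.01*7.882 = 3.8622
f(1.9386, 3.8622) = 7*1.9386^2 + 1*3.8622^2 = 41.2246


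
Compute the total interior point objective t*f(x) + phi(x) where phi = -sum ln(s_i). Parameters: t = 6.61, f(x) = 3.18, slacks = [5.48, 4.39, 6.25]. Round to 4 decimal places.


Step 1: Compute log-barrier.
ln values: [1.7011, 1.4793, 1.8326]
phi = -(1.7011 + 1.4793 + 1.8326) = -5.013
Step 2: Compute augmented objective.
t*f(x) = 6.61*3.18 = 21.0198
Total = 21.0198 - 5.013 = 16.0068


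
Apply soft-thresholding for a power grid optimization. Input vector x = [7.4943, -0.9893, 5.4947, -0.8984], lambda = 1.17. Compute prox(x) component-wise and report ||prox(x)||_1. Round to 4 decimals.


Soft-thresholding with lambda = 1.17:
prox(7.4943) = sign(7.4943)*max(|7.4943| - 1.17, 0) = 6.3243
prox(-0.9893) = sign(-0.9893)*max(|-0.9893| - 1.17, 0) = 0.0
prox(5.4947) = sign(5.4947)*max(|5.4947| - 1.17, 0) = 4.3247
prox(-0.8984) = sign(-0.8984)*max(|-0.8984| - 1.17, 0) = 0.0
prox(x) = [6.3243, 0.0, 4.3247, 0.0]
||prox(x)||_1 = 6.3243 + 0.0 + 4.3247 + 0.0 = 10.649


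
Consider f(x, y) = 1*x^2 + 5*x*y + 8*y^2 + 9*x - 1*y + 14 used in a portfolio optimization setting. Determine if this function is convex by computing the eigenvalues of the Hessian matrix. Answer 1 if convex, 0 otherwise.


The Hessian of f(x,y) = 1*x^2 + 5*x*y + 8*y^2 + 9*x - 1*y + 14 is:
H = [[2, 5], [5, 16]]
Trace = 2 + 16 = 18
Determinant = 2*16 - (5)^2 = 7
Discriminant = (18)^2 - 4*7 = 296.0
Eigenvalues: lambda_1 = 0.3977, lambda_2 = 17.6023
The function is convex.

1


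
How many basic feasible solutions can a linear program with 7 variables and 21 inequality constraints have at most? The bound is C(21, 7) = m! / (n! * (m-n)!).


Each vertex corresponds to some choice of n active constraints out of m, so the number of vertices is at most C(m, n) = m! / (n!(m-n)!).
m = 21, n = 7
Numerator: 21 * 20 * 19 * 18 * 17 * 16 * 15
Denominator: 7! = 5040
C(21, 7) = 116280


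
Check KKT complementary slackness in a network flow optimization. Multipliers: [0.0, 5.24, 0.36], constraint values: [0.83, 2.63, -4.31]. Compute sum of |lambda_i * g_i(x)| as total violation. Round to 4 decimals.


KKT complementary slackness check:
lambda_1 * g_1 = 0.0 * 0.83 = 0.0
lambda_2 * g_2 = 5.24 * 2.63 = 13.7812
lambda_3 * g_3 = 0.36 * -4.31 = -1.5516
Total violation = 0.0 + 13.7812 + 1.5516 = 15.3328


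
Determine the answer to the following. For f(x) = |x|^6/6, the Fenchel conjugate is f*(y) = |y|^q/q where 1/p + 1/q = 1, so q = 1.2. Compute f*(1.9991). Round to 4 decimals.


The conjugate exponent q satisfies 1/p + 1/q = 1.
p = 6, so q = 6/(6 - 1) = 1.2
|y|^q = 1.9991^1.2 = 2.2962
f*(1.9991) = 2.2962 / 1.2 = 1.9135


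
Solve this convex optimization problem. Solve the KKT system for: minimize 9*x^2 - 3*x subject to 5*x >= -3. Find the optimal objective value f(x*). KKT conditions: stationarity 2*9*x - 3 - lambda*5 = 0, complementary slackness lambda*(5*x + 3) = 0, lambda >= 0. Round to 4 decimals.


Step 1: Try lambda = 0 (constraint inactive).
Stationarity: 2*9*x - 3 = 0
x* = 3/(2*9) = 1/6 = 0.1667 (rounded; the exact value 1/6 is used below)
Check constraint: 5*0.1667 = 0.8335 >= -3 -- satisfied.
Step 2: Compute optimal value.
f(x*) = 9*(1/6)^2 - 3*(1/6) = -0.25


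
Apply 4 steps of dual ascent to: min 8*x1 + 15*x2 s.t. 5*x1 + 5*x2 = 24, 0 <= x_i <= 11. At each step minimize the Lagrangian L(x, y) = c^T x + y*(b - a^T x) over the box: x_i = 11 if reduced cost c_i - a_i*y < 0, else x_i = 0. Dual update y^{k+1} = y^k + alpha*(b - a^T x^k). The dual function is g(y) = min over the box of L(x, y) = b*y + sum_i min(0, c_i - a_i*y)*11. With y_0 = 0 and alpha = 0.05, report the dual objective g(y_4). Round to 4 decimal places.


Dual ascent for LP: min 8*x1 + 15*x2, 5*x1 + 5*x2 = 24, 0 <= x_i <= 11
Step 1: y^k = 0.0, reduced costs: (8.0, 15.0)
  x^k = (0.0, 0.0), subgradient = b - a^T x = 24.0
  y^{k+1} = 0.0 + 0.05*24.0 = 1.2
Step 2: y^k = 1.2, reduced costs: (2.0, 9.0)
  x^k = (0.0, 0.0), subgradient = b - a^T x = 24.0
  y^{k+1} = 1.2 + 0.05*24.0 = 2.4
Step 3: y^k = 2.4, reduced costs: (-4.0, 3.0)
  x^k = (11.0, 0.0), subgradient = b - a^T x = -31.0
  y^{k+1} = 2.4 + 0.05*-31.0 = 0.85
Step 4: y^k = 0.85, reduced costs: (3.75, 10.75)
  x^k = (0.0, 0.0), subgradient = b - a^T x = 24.0
  y^{k+1} = 0.85 + 0.05*24.0 = 2.05
Dual objective at y_4 = 2.05: reduced costs (-2.25, 4.75), box minimizer x = (11.0, 0.0)
g(y_4) = b*y + (c1 - a1*y)*x1 + (c2 - a2*y)*x2 = 24*2.05 + (-2.25)*11.0 + 4.75*0.0 = 49.2 - 24.75 + 0.0 = 24.45


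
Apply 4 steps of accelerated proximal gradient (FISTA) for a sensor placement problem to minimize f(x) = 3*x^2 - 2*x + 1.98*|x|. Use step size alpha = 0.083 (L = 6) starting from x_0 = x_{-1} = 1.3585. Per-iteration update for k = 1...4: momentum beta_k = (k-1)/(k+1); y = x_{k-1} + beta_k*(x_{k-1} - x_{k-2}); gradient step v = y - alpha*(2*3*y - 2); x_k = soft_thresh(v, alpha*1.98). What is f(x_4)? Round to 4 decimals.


FISTA on f(x) = 3*x^2 - 2*x + 1.98*|x|
L = 6, alpha = 0.083
Iteration 1: beta = 0.0, y = 1.3585 + 0.0*(1.3585 - 1.3585) = 1.3585
  grad(y) = 6.151, v = y - alpha*grad = 0.848
  prox(v) = soft_thresh(0.848, 0.1643) = 0.6836
Iteration 2: beta = 0.3333, y = 0.6836 + 0.3333*(0.6836 - 1.3585) = 0.4587
  grad(y) = 0.752, v = y - alpha*grad = 0.3963
  prox(v) = soft_thresh(0.3963, 0.1643) = 0.2319
Iteration 3: beta = 0.5, y = 0.2319 + 0.5*(0.2319 - 0.6836) = 0.0061
  grad(y) = -1.9637, v = y - alpha*grad = 0.169
  prox(v) = soft_thresh(0.169, 0.1643) = 0.0047
Iteration 4: beta = 0.6, y = 0.0047 + 0.6*(0.0047 - 0.2319) = -0.1316
  grad(y) = -2.7898, v = y - alpha*grad = 0.0999
  prox(v) = soft_thresh(0.0999, 0.1643) = 0.0
f(x_4) = 3*0.0^2 - 2*0.0 + 1.98*|0.0| = 0.0


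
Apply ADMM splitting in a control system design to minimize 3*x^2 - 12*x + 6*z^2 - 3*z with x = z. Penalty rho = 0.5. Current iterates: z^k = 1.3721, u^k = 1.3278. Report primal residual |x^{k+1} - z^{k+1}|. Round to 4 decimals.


ADMM iteration with rho = 0.5, z^k = 1.3721, u^k = 1.3278
Step 1: x-update.
Minimize 3*x^2 - 12*x + (0.5/2)*(x - 1.3721 + 1.3278)^2
FOC: (2*3 + 0.5)*x = 12 + 0.5*(1.3721 - 1.3278)
x^{k+1} = 1.8496
Step 2: z-update.
Minimize 6*z^2 - 3*z + (0.5/2)*(1.8496 - z + 1.3278)^2
FOC: (2*6 + 0.5)*z = 3 + 0.5*(1.8496 + 1.3278)
z^{k+1} = 0.3671
Step 3: u-update.
u^{k+1} = 1.3278 + 1.8496 - 0.3671 = 2.8103
Step 4: Primal residual = |1.8496 - 0.3671| = 1.4825


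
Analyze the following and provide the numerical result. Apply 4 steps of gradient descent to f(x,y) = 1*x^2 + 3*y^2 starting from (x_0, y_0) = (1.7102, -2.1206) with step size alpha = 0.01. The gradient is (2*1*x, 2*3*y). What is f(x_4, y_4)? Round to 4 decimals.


Gradient descent on f(x,y) = 1*x^2 + 3*y^2.
Starting point: (1.7102, -2.1206), alpha = 0.01
Step 1: grad_x = 2*1*1.7102 = 3.4204, grad_y = 2*3*-2.1206 = -12.7236
  x_1 = 1.7102 - 0.01*3.4204 = 1.676
  y_1 = -2.1206 - 0.01*-12.7236 = -1.9934
Step 2: grad_x = 2*1*1.676 = 3.352, grad_y = 2*3*-1.9934 = -11.9602
  x_2 = 1.676 - 0.01*3.352 = 1.6425
  y_2 = -1.9934 - 0.01*-11.9602 = -1.8738
Step 3: grad_x = 2*1*1.6425 = 3.285, grad_y = 2*3*-1.8738 = -11.2426
  x_3 = 1.6425 - 0.01*3.285 = 1.6096
  y_3 = -1.8738 - 0.01*-11.2426 = -1.7613
Step 4: grad_x = 2*1*1.6096 = 3.2193, grad_y = 2*3*-1.7613 = -10.568
  x_4 = 1.6096 - 0.01*3.2193 = 1.5774
  y_4 = -1.7613 - 0.01*-10.568 = -1.6557
f(1.5774, -1.6557) = 1*1.5774^2 + 3*(-1.6557)^2 = 10.7119


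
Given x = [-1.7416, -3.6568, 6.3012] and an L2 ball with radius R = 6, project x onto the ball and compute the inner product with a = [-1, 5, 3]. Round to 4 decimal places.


Step 1: Compute ||x|| (intermediates to 6 decimals).
||x|| = sqrt((-1.7416)^2 + (-3.6568)^2 + 6.3012^2) = 7.490693
Step 2: Project.
Since ||x|| > R, scale = R/||x|| = 6/7.490693 = 0.800994, proj(x) = scale * x
proj(x) = [-1.395011, -2.929075, 5.047223]
Step 3: Dot product.
a^T * proj(x) = -1*(-1.395011) + 5*(-2.929075) + 3*5.047223 = 1.8913


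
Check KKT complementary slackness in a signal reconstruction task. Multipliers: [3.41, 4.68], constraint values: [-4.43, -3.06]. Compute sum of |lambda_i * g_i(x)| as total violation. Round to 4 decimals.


KKT complementary slackness check:
lambda_1 * g_1 = 3.41 * -4.43 = -15.1063
lambda_2 * g_2 = 4.68 * -3.06 = -14.3208
Total violation = 15.1063 + 14.3208 = 29.4271


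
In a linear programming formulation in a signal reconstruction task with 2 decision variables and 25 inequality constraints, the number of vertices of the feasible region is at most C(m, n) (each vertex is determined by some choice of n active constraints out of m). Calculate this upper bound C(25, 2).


Each vertex corresponds to some choice of n active constraints out of m, so the number of vertices is at most C(m, n) = m! / (n!(m-n)!).
m = 25, n = 2
Numerator: 25 * 24
Denominator: 2! = 2
C(25, 2) = 300


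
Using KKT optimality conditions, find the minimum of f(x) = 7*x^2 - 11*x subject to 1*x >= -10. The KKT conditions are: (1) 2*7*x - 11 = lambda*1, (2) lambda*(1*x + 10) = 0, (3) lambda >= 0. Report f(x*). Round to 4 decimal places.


Step 1: Try lambda = 0 (constraint inactive).
Stationarity: 2*7*x - 11 = 0
x* = 11/(2*7) = 11/14 = 0.7857 (rounded; the exact value 11/14 is used below)
Check constraint: 1*0.7857 = 0.7857 >= -10 -- satisfied.
Step 2: Compute optimal value.
f(x*) = 7*(11/14)^2 - 11*(11/14) = -4.3214


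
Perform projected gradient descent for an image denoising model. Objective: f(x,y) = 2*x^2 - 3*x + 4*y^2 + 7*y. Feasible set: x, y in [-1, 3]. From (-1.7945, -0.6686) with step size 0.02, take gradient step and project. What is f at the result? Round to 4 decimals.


Step 1: Compute gradient at (-1.7945, -0.6686).
grad_x = 2*2*-1.7945 - 3 = -10.178
grad_y = 2*4*-0.6686 + 7 = 1.6512
Step 2: Gradient step.
x_raw = -1.7945 - 0.02*-10.178 = -1.5909
y_raw = -0.6686 - 0.02*1.6512 = -0.7016
Step 3: Project onto [-1, 3].
x_proj = clip(-1.5909) = -1.0
y_proj = clip(-0.7016) = -0.7016
Step 4: Evaluate f.
f(-1.0, -0.7016) = 2.0577


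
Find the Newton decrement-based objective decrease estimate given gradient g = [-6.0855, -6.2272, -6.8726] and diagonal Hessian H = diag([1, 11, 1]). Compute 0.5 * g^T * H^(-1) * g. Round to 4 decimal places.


Step 1: H is diagonal, so H^(-1) * g = [-6.0855, -0.5661, -6.8726].
Step 2: g^T H^(-1) g = sum_i g_i^2 / H_ii
  = (-6.0855)^2/1 + (-6.2272)^2/11 + (-6.8726)^2/1
  = 37.0333 + 3.5253 + 47.2326 = 87.7912
Step 3: Objective decrease = 0.5 * g^T H^(-1) g = 43.8956


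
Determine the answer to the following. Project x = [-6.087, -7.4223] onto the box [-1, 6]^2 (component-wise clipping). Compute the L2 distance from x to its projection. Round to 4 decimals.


Project each component onto [-1, 6].
clip(-6.087) = -1.0, clip(-7.4223) = -1.0
Projection = [-1.0, -1.0]
Squared diffs: [25.8776, 41.2459]
Distance = sqrt(67.1235) = 8.1929


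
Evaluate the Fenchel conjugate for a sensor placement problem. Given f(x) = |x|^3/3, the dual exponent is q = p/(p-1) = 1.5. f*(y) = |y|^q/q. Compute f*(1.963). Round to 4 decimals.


The conjugate exponent q satisfies 1/p + 1/q = 1.
p = 3, so q = 3/(3 - 1) = 1.5
|y|^q = 1.963^1.5 = 2.7503
f*(1.963) = 2.7503 / 1.5 = 1.8335


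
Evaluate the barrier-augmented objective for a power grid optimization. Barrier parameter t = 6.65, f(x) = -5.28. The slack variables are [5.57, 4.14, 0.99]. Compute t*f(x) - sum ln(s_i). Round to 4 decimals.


Step 1: Compute log-barrier.
ln values: [1.7174, 1.4207, -0.0101]
phi = -(1.7174 + 1.4207 - 0.0101) = -3.128
Step 2: Compute augmented objective.
t*f(x) = 6.65*-5.28 = -35.112
Total = -35.112 - 3.128 = -38.24


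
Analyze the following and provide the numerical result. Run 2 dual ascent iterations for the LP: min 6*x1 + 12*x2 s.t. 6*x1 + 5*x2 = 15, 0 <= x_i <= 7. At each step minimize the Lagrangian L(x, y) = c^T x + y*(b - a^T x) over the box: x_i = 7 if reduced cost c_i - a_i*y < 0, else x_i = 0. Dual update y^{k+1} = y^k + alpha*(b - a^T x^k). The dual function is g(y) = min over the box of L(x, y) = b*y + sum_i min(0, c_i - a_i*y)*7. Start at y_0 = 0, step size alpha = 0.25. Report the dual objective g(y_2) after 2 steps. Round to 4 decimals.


Dual ascent for LP: min 6*x1 + 12*x2, 6*x1 + 5*x2 = 15, 0 <= x_i <= 7
Step 1: y^k = 0.0, reduced costs: (6.0, 12.0)
  x^k = (0.0, 0.0), subgradient = b - a^T x = 15.0
  y^{k+1} = 0.0 + 0.25*15.0 = 3.75
Step 2: y^k = 3.75, reduced costs: (-16.5, -6.75)
  x^k = (7.0, 7.0), subgradient = b - a^T x = -62.0
  y^{k+1} = 3.75 + 0.25*-62.0 = -11.75
Dual objective at y_2 = -11.75: reduced costs (76.5, 70.75), box minimizer x = (0.0, 0.0)
g(y_2) = b*y + (c1 - a1*y)*x1 + (c2 - a2*y)*x2 = 15*(-11.75) + 76.5*0.0 + 70.75*0.0 = -176.25 + 0.0 + 0.0 = -176.25


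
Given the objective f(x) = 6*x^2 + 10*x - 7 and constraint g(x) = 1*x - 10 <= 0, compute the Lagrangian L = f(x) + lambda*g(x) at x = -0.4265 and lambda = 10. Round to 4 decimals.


Step 1: Evaluate f(x).
f(-0.4265) = 6*(-0.4265)^2 + 10*(-0.4265) - 7 = -10.1736
Step 2: Evaluate g(x).
g(-0.4265) = 1*-0.4265 - 10 = -10.4265
Step 3: Compute Lagrangian.
L = -10.1736 + 10*-10.4265 = -114.4386


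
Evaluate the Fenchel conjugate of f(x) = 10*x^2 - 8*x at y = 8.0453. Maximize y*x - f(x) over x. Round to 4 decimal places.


f*(y) = sup_x {y*x - a*x^2 - b*x} = sup_x {(y-b)*x - a*x^2}
FOC: (y - b) - 2a*x = 0 => x* = (y - b)/(2a)
x* = (8.0453 + 8)/(2*10) = 0.8023
f*(8.0453) = (y-b)^2/(4a) = (8.0453 + 8)^2/(4*10)
= 257.4517/40 = 6.4363


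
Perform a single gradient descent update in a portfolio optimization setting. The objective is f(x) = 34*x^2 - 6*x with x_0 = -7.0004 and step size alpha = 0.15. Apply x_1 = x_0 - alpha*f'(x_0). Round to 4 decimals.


We compute the gradient at x_0 and apply the update.
f'(x) = 68*x - 6
f'(-7.0004) = 68*-7.0004 - 6 = -482.0272
x_1 = -7.0004 - 0.15*-482.0272 = 65.3037


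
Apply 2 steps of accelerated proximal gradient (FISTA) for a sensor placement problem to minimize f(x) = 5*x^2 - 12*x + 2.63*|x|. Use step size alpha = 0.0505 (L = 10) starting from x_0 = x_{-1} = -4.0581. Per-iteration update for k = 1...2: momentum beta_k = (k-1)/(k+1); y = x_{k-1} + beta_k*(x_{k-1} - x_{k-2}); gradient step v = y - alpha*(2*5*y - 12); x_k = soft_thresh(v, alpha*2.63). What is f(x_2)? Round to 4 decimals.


FISTA on f(x) = 5*x^2 - 12*x + 2.63*|x|
L = 10, alpha = 0.0505
Iteration 1: beta = 0.0, y = -4.0581 + 0.0*(-4.0581 + 4.0581) = -4.0581
  grad(y) = -52.581, v = y - alpha*grad = -1.4028
  prox(v) = soft_thresh(-1.4028, 0.1328) = -1.2699
Iteration 2: beta = 0.3333, y = -1.2699 + 0.3333*(-1.2699 + 4.0581) = -0.3406
  grad(y) = -15.4056, v = y - alpha*grad = 0.4374
  prox(v) = soft_thresh(0.4374, 0.1328) = 0.3046
f(x_2) = 5*0.3046^2 - 12*0.3046 + 2.63*|0.3046| = -2.3902


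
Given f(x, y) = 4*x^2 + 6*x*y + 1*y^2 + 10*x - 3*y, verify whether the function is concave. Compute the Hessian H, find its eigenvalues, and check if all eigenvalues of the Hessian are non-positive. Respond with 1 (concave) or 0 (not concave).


The Hessian of f(x,y) = 4*x^2 + 6*x*y + 1*y^2 + 10*x - 3*y is:
H = [[8, 6], [6, 2]]
Trace = 8 + 2 = 10
Determinant = 8*2 - (6)^2 = -20
Discriminant = (10)^2 - 4*-20 = 180.0
Eigenvalues: lambda_1 = -1.7082, lambda_2 = 11.7082
The function is not concave.

0


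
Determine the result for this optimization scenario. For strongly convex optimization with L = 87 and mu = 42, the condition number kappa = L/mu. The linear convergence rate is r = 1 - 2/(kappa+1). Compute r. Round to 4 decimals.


Step 1: Compute the condition number.
kappa = L/mu = 87/42 = 2.0714
Step 2: Compute the convergence rate.
r = 1 - 2/(kappa + 1) = 1 - 2*mu/(L + mu) = (L - mu)/(L + mu) = 45/129 = 0.3488


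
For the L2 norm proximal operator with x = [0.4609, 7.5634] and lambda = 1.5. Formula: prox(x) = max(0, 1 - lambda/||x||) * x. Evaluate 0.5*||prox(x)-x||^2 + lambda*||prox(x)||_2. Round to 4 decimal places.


Step 1: Compute ||x||.
||x|| = 7.5774
Step 2: Compute scaling factor.
scale = max(0, 1 - 1.5/7.5774) = 0.802
Step 3: prox(x) = [0.3697, 6.0662]
||prox(x)|| = 6.0774
Step 4: Proximal objective.
0.5*||prox-x||^2 = 1.125
lambda*||prox|| = 9.1161
Total = 10.2411


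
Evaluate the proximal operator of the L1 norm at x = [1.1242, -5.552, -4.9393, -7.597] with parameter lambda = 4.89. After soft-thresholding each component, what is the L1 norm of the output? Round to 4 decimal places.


Soft-thresholding with lambda = 4.89:
prox(1.1242) = sign(1.1242)*max(|1.1242| - 4.89, 0) = 0.0
prox(-5.552) = sign(-5.552)*max(|-5.552| - 4.89, 0) = -0.662
prox(-4.9393) = sign(-4.9393)*max(|-4.9393| - 4.89, 0) = -0.0493
prox(-7.597) = sign(-7.597)*max(|-7.597| - 4.89, 0) = -2.707
prox(x) = [0.0, -0.662, -0.0493, -2.707]
||prox(x)||_1 = 0.0 + 0.662 + 0.0493 + 2.707 = 3.4183


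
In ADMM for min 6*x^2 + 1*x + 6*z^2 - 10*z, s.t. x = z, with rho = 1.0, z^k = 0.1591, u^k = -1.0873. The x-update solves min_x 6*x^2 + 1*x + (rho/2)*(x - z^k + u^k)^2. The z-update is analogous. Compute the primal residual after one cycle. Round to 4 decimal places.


ADMM iteration with rho = 1.0, z^k = 0.1591, u^k = -1.0873
Step 1: x-update.
Minimize 6*x^2 + 1*x + (1.0/2)*(x - 0.1591 - 1.0873)^2
FOC: (2*6 + 1.0)*x = -1 + 1.0*(0.1591 + 1.0873)
x^{k+1} = 0.019
Step 2: z-update.
Minimize 6*z^2 - 10*z + (1.0/2)*(0.019 - z - 1.0873)^2
FOC: (2*6 + 1.0)*z = 10 + 1.0*(0.019 - 1.0873)
z^{k+1} = 0.6871
Step 3: u-update.
u^{k+1} = -1.0873 + 0.019 - 0.6871 = -1.7554
Step 4: Primal residual = |0.019 - 0.6871| = 0.6681


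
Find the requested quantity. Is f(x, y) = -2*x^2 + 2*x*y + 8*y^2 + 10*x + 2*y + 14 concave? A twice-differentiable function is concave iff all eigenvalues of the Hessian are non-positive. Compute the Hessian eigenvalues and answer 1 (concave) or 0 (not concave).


The Hessian of f(x,y) = -2*x^2 + 2*x*y + 8*y^2 + 10*x + 2*y + 14 is:
H = [[-4, 2], [2, 16]]
Trace = -4 + 16 = 12
Determinant = -4*16 - (2)^2 = -68
Discriminant = (12)^2 - 4*-68 = 416.0
Eigenvalues: lambda_1 = -4.198, lambda_2 = 16.198
The function is not concave.

0


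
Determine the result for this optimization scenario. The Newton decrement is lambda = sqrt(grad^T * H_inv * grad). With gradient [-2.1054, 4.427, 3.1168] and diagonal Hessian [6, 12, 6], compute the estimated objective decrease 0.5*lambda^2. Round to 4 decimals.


Step 1: H is diagonal, so H^(-1) * g = [-0.3509, 0.3689, 0.5195].
Step 2: g^T H^(-1) g = sum_i g_i^2 / H_ii
  = (-2.1054)^2/6 + (4.427)^2/12 + (3.1168)^2/6
  = 0.7388 + 1.6332 + 1.6191 = 3.9911
Step 3: Objective decrease = 0.5 * g^T H^(-1) g = 1.9955


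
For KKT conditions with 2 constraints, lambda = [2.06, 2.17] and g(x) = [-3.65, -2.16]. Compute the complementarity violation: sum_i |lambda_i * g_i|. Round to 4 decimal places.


KKT complementary slackness check:
lambda_1 * g_1 = 2.06 * -3.65 = -7.519
lambda_2 * g_2 = 2.17 * -2.16 = -4.6872
Total violation = 7.519 + 4.6872 = 12.2062


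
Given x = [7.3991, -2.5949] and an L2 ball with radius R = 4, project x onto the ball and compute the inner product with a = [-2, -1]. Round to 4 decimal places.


Step 1: Compute ||x|| (intermediates to 6 decimals).
||x|| = sqrt(7.3991^2 + (-2.5949)^2) = 7.84093
Step 2: Project.
Since ||x|| > R, scale = R/||x|| = 4/7.84093 = 0.510144, proj(x) = scale * x
proj(x) = [3.774606, -1.323773]
Step 3: Dot product.
a^T * proj(x) = -2*3.774606 - 1*(-1.323773) = -6.2254


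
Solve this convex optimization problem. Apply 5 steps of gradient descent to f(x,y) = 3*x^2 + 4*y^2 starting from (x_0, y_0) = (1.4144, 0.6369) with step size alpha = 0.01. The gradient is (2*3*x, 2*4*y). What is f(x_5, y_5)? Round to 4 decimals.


Gradient descent on f(x,y) = 3*x^2 + 4*y^2.
Starting point: (1.4144, 0.6369), alpha = 0.01
Step 1: grad_x = 2*3*1.4144 = 8.4864, grad_y = 2*4*0.6369 = 5.0952
  x_1 = 1.4144 - 0.01*8.4864 = 1.3295
  y_1 = 0.6369 - 0.01*5.0952 = 0.5859
Step 2: grad_x = 2*3*1.3295 = 7.9772, grad_y = 2*4*0.5859 = 4.6876
  x_2 = 1.3295 - 0.01*7.9772 = 1.2498
  y_2 = 0.5859 - 0.01*4.6876 = 0.5391
Step 3: grad_x = 2*3*1.2498 = 7.4986, grad_y = 2*4*0.5391 = 4.3126
  x_3 = 1.2498 - 0.01*7.4986 = 1.1748
  y_3 = 0.5391 - 0.01*4.3126 = 0.4959
Step 4: grad_x = 2*3*1.1748 = 7.0487, grad_y = 2*4*0.4959 = 3.9676
  x_4 = 1.1748 - 0.01*7.0487 = 1.1043
  y_4 = 0.4959 - 0.01*3.9676 = 0.4563
Step 5: grad_x = 2*3*1.1043 = 6.6257, grad_y = 2*4*0.4563 = 3.6502
  x_5 = 1.1043 - 0.01*6.6257 = 1.038
  y_5 = 0.4563 - 0.01*3.6502 = 0.4198
f(1.038, 0.4198) = 3*1.038^2 + 4*0.4198^2 = 3.9374


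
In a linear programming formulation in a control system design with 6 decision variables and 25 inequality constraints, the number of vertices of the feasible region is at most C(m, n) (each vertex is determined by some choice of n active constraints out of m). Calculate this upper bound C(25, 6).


Each vertex corresponds to some choice of n active constraints out of m, so the number of vertices is at most C(m, n) = m! / (n!(m-n)!).
m = 25, n = 6
Numerator: 25 * 24 * 23 * 22 * 21 * 20
Denominator: 6! = 720
C(25, 6) = 177100


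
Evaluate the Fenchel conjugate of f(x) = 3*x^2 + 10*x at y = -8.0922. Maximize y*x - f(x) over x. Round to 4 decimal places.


f*(y) = sup_x {y*x - a*x^2 - b*x} = sup_x {(y-b)*x - a*x^2}
FOC: (y - b) - 2a*x = 0 => x* = (y - b)/(2a)
x* = (-8.0922 - 10)/(2*3) = -3.0154
f*(-8.0922) = (y-b)^2/(4a) = (-8.0922 - 10)^2/(4*3)
= 327.3277/12 = 27.2773


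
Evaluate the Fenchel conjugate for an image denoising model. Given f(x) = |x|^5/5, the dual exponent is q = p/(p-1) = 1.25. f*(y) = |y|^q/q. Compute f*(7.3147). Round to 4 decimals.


The conjugate exponent q satisfies 1/p + 1/q = 1.
p = 5, so q = 5/(5 - 1) = 1.25
|y|^q = 7.3147^1.25 = 12.0294
f*(7.3147) = 12.0294 / 1.25 = 9.6236


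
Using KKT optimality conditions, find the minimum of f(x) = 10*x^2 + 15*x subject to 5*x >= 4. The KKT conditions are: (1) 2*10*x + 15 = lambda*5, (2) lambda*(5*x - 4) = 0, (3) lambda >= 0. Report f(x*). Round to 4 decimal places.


Step 1: Try lambda = 0 (constraint inactive).
x_unc = -15/(2*10) = -0.75
Check: 5*-0.75 = -3.75 < 4 -- violated!
Step 2: Constraint must be active: 5*x = 4
x* = 4/5 = 0.8
lambda = (2*10*0.8 + 15)/5 = 6.2
Step 3: Compute optimal value.
f(x*) = 10*0.8^2 + 15*0.8 = 18.4


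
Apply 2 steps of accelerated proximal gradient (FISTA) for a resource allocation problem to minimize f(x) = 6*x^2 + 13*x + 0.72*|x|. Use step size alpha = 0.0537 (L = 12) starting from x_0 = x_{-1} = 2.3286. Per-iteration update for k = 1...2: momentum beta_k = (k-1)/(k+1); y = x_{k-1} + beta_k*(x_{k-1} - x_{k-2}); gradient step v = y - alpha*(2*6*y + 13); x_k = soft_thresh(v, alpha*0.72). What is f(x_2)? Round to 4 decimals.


FISTA on f(x) = 6*x^2 + 13*x + 0.72*|x|
L = 12, alpha = 0.0537
Iteration 1: beta = 0.0, y = 2.3286 + 0.0*(2.3286 - 2.3286) = 2.3286
  grad(y) = 40.9432, v = y - alpha*grad = 0.13
  prox(v) = soft_thresh(0.13, 0.0387) = 0.0913
Iteration 2: beta = 0.3333, y = 0.0913 + 0.3333*(0.0913 - 2.3286) = -0.6545
  grad(y) = 5.1462, v = y - alpha*grad = -0.9308
  prox(v) = soft_thresh(-0.9308, 0.0387) = -0.8922
f(x_2) = 6*(-0.8922)^2 + 13*(-0.8922) + 0.72*|-0.8922| = -6.18


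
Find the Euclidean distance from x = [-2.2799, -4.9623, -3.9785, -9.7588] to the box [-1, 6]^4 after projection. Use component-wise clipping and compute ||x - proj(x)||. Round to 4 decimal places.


Project each component onto [-1, 6].
clip(-2.2799) = -1.0, clip(-4.9623) = -1.0, clip(-3.9785) = -1.0, clip(-9.7588) = -1.0
Projection = [-1.0, -1.0, -1.0, -1.0]
Squared diffs: [1.6381, 15.6998, 8.8715, 76.7166]
Distance = sqrt(102.926) = 10.1452


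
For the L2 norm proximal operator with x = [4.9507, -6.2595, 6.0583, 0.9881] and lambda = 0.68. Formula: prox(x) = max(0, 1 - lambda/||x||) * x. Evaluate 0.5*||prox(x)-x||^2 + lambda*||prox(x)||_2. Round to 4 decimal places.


Step 1: Compute ||x||.
||x|| = 10.0683
Step 2: Compute scaling factor.
scale = max(0, 1 - 0.68/10.0683) = 0.9325
Step 3: prox(x) = [4.6163, -5.8367, 5.6491, 0.9214]
||prox(x)|| = 9.3883
Step 4: Proximal objective.
0.5*||prox-x||^2 = 0.2312
lambda*||prox|| = 6.384
Total = 6.6152


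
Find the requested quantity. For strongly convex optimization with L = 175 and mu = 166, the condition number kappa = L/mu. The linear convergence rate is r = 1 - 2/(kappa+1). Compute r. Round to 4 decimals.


Step 1: Compute the condition number.
kappa = L/mu = 175/166 = 1.0542
Step 2: Compute the convergence rate.
r = 1 - 2/(kappa + 1) = 1 - 2*mu/(L + mu) = (L - mu)/(L + mu) = 9/341 = 0.0264


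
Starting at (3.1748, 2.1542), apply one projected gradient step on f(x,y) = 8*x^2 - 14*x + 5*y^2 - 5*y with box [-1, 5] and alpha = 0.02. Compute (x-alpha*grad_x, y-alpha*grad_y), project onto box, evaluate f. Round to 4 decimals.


Step 1: Compute gradient at (3.1748, 2.1542).
grad_x = 2*8*3.1748 - 14 = 36.7968
grad_y = 2*5*2.1542 - 5 = 16.542
Step 2: Gradient step.
x_raw = 3.1748 - 0.02*36.7968 = 2.4389
y_raw = 2.1542 - 0.02*16.542 = 1.8234
Step 3: Project onto [-1, 5].
x_proj = clip(2.4389) = 2.4389
y_proj = clip(1.8234) = 1.8234
Step 4: Evaluate f.
f(2.4389, 1.8234) = 20.9468


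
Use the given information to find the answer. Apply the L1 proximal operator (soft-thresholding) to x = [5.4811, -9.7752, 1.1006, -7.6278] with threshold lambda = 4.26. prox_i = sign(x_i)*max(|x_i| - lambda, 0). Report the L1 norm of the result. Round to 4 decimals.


Soft-thresholding with lambda = 4.26:
prox(5.4811) = sign(5.4811)*max(|5.4811| - 4.26, 0) = 1.2211
prox(-9.7752) = sign(-9.7752)*max(|-9.7752| - 4.26, 0) = -5.5152
prox(1.1006) = sign(1.1006)*max(|1.1006| - 4.26, 0) = 0.0
prox(-7.6278) = sign(-7.6278)*max(|-7.6278| - 4.26, 0) = -3.3678
prox(x) = [1.2211, -5.5152, 0.0, -3.3678]
||prox(x)||_1 = 1.2211 + 5.5152 + 0.0 + 3.3678 = 10.1041


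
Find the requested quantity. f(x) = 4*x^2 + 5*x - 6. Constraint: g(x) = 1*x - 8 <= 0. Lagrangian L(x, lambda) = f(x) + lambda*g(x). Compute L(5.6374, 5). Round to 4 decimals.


Step 1: Evaluate f(x).
f(5.6374) = 4*5.6374^2 + 5*5.6374 - 6 = 149.3081
Step 2: Evaluate g(x).
g(5.6374) = 1*5.6374 - 8 = -2.3626
Step 3: Compute Lagrangian.
L = 149.3081 + 5*-2.3626 = 137.4951


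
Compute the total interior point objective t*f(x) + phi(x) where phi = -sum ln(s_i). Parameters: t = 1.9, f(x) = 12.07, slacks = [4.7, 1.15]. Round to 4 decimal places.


Step 1: Compute log-barrier.
ln values: [1.5476, 0.1398]
phi = -(1.5476 + 0.1398) = -1.6873
Step 2: Compute augmented objective.
t*f(x) = 1.9*12.07 = 22.933
Total = 22.933 - 1.6873 = 21.2457


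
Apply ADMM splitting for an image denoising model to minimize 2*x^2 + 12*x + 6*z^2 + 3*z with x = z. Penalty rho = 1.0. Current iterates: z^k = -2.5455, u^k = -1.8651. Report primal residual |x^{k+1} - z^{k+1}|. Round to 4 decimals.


ADMM iteration with rho = 1.0, z^k = -2.5455, u^k = -1.8651
Step 1: x-update.
Minimize 2*x^2 + 12*x + (1.0/2)*(x + 2.5455 - 1.8651)^2
FOC: (2*2 + 1.0)*x = -12 + 1.0*(-2.5455 + 1.8651)
x^{k+1} = -2.5361
Step 2: z-update.
Minimize 6*z^2 + 3*z + (1.0/2)*(-2.5361 - z - 1.8651)^2
FOC: (2*6 + 1.0)*z = -3 + 1.0*(-2.5361 - 1.8651)
z^{k+1} = -0.5693
Step 3: u-update.
u^{k+1} = -1.8651 - 2.5361 + 0.5693 = -3.8319
Step 4: Primal residual = |-2.5361 + 0.5693| = 1.9668


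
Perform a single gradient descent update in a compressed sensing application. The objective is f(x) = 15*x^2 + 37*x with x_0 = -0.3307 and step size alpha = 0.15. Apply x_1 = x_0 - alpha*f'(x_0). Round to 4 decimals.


We compute the gradient at x_0 and apply the update.
f'(x) = 30*x + 37
f'(-0.3307) = 30*-0.3307 + 37 = 27.079
x_1 = -0.3307 - 0.15*27.079 = -4.3926


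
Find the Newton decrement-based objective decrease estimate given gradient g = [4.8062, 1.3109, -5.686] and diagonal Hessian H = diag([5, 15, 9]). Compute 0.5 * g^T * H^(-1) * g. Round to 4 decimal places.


Step 1: H is diagonal, so H^(-1) * g = [0.9612, 0.0874, -0.6318].
Step 2: g^T H^(-1) g = sum_i g_i^2 / H_ii
  = (4.8062)^2/5 + (1.3109)^2/15 + (-5.686)^2/9
  = 4.6199 + 0.1146 + 3.5923 = 8.3268
Step 3: Objective decrease = 0.5 * g^T H^(-1) g = 4.1634


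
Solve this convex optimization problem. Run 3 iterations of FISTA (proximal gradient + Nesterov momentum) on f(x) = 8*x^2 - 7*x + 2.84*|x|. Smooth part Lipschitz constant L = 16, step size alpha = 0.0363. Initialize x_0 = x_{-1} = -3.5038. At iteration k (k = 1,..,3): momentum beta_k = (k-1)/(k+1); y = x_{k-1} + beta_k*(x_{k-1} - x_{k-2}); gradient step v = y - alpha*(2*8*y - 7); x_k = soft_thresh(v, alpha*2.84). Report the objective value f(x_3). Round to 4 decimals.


FISTA on f(x) = 8*x^2 - 7*x + 2.84*|x|
L = 16, alpha = 0.0363
Iteration 1: beta = 0.0, y = -3.5038 + 0.0*(-3.5038 + 3.5038) = -3.5038
  grad(y) = -63.0608, v = y - alpha*grad = -1.2147
  prox(v) = soft_thresh(-1.2147, 0.1031) = -1.1116
Iteration 2: beta = 0.3333, y = -1.1116 + 0.3333*(-1.1116 + 3.5038) = -0.3142
  grad(y) = -12.0272, v = y - alpha*grad = 0.1224
  prox(v) = soft_thresh(0.1224, 0.1031) = 0.0193
Iteration 3: beta = 0.5, y = 0.0193 + 0.5*(0.0193 + 1.1116) = 0.5847
  grad(y) = 2.3559, v = y - alpha*grad = 0.4992
  prox(v) = soft_thresh(0.4992, 0.1031) = 0.3961
f(x_3) = 8*0.3961^2 - 7*0.3961 + 2.84*|0.3961| = -0.3925


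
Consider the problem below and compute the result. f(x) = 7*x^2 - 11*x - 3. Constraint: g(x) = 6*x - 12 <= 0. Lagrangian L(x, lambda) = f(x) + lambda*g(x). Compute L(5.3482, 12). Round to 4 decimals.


Step 1: Evaluate f(x).
f(5.3482) = 7*5.3482^2 - 11*5.3482 - 3 = 138.3925
Step 2: Evaluate g(x).
g(5.3482) = 6*5.3482 - 12 = 20.0892
Step 3: Compute Lagrangian.
L = 138.3925 + 12*20.0892 = 379.4629
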